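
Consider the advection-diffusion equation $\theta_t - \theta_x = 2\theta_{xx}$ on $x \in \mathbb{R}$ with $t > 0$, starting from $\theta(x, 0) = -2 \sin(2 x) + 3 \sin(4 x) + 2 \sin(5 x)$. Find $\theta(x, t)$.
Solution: Moving frame: $\eta = x + t$, $\sigma = t$, $\theta = u(\eta,\sigma)$, so $\theta_t = u_{\sigma} + u_{\eta}$ and $\theta_{xx} = u_{\eta\eta}$.
Hence $\theta_t - \theta_x = u_{\sigma}$ and the PDE becomes the heat equation $u_{\sigma} = 2u_{\eta\eta}$ on $\eta \in \mathbb{R}$.
Initial data: $u(\eta,0) = \theta(\eta,0) = -2 \sin(2 \eta) + 3 \sin(4 \eta) + 2 \sin(5 \eta)$. Each mode $\sin(n\eta)$ decays as $e^{-2n^2\sigma}$ on $\mathbb{R}$, so $u(\eta,\sigma) = \sum c_n e^{-2n^2\sigma} \sin(n\eta)$ with $c_2=-2, c_4=3, c_5=2$: $u(\eta,\sigma) = -2 e^{-8 \sigma} \sin(2 \eta) + 3 e^{-32 \sigma} \sin(4 \eta) + 2 e^{-50 \sigma} \sin(5 \eta)$.
Substituting back: $\theta(x,t) = u(x + t, t)$.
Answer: $\theta(x, t) = -2 e^{-8 t} \sin(2 t + 2 x) + 3 e^{-32 t} \sin(4 t + 4 x) + 2 e^{-50 t} \sin(5 t + 5 x)$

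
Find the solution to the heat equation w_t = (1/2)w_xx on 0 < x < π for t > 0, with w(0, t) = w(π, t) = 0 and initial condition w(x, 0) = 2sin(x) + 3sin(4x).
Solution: Using separation of variables w = X(x)T(t):
Eigenfunctions: sin(nx), n = 1, 2, 3, ...
General solution: w(x, t) = Σ c_n sin(nx) exp(-n² t/2)
Matching w(x,0) = 2sin(x) + 3sin(4x) term by term: c_1=2, c_4=3.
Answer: w(x, t) = 3exp(-8t)sin(4x) + 2exp(-t/2)sin(x)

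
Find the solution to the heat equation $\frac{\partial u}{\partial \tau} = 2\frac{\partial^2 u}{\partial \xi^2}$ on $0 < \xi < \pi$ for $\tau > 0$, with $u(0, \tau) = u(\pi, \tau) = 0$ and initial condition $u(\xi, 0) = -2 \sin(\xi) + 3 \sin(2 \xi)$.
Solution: Using separation of variables $u = X(\xi)T(\tau)$:
Eigenfunctions: $\sin(n\xi)$, $n = 1, 2, 3, \ldots$
General solution: $u(\xi, \tau) = \sum c_n \sin(n\xi) e^{-2n^2 \tau}$
Matching $u(\xi,0) = -2 \sin(\xi) + 3 \sin(2 \xi)$ term by term: $c_1=-2, c_2=3$.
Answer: $u(\xi, \tau) = -2 e^{-2 \tau} \sin(\xi) + 3 e^{-8 \tau} \sin(2 \xi)$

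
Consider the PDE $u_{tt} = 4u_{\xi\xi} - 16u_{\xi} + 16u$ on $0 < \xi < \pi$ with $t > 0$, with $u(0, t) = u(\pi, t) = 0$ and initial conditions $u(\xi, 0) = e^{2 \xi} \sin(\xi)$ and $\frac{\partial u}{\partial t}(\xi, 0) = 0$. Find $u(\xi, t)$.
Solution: Substitute $u = e^{2\xi}w$.
Then $u_{\xi} = e^{2\xi}(w_{\xi} + 2w)$, $u_{\xi\xi} = e^{2\xi}(w_{\xi\xi} + 4w_{\xi} + 4w)$, $u_{tt} = e^{2\xi}w_{tt}$; substituting and dividing by $e^{2\xi}$, the lower-order terms cancel: $w_{tt} = 4w_{\xi\xi}$ (standard wave equation).
Data for $w$: $w(\xi,0) = e^{-2\xi}u(\xi,0) = \sin(\xi)$; $w_t(\xi,0) = e^{-2\xi}u_t(\xi,0) = 0$. The boundary conditions carry over: $w(0,t) = w(\pi,t) = 0$.
Separating variables: $w = \sum [A_n \cos(\omega_n t) + B_n \sin(\omega_n t)] \sin(n\xi)$, $\omega_n = 2n$. From ICs: $A_1=1$.
So $w(\xi,t) = \sin(\xi) \cos(2 t)$, and $u(\xi,t) = e^{2\xi}w(\xi,t)$.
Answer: $u(\xi, t) = e^{2 \xi} \sin(\xi) \cos(2 t)$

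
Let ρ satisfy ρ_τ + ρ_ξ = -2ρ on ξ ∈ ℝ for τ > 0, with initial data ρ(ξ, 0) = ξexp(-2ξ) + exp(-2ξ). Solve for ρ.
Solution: Substitute ρ = exp(-2ξ)u.
Then ρ_ξ = exp(-2ξ)(u_ξ - 2u), ρ_τ = exp(-2ξ)u_τ; substituting and dividing by exp(-2ξ), the lower-order terms cancel: u_τ + u_ξ = 0 (standard advection equation).
Data for u: u(ξ,0) = exp(2ξ)ρ(ξ,0) = ξ + 1.
By characteristics (dξ/dτ = 1), u(ξ,τ) = f(ξ - τ) with f = u(·, 0).
So u(ξ,τ) = ξ - τ + 1, and ρ(ξ,τ) = exp(-2ξ)u(ξ,τ).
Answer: ρ(ξ, τ) = ξexp(-2ξ) - τexp(-2ξ) + exp(-2ξ)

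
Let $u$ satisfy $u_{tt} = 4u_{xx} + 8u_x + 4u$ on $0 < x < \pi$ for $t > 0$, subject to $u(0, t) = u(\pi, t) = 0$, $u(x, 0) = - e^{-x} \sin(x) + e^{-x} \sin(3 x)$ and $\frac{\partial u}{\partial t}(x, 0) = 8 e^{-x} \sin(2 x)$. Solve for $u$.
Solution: Substitute $u = e^{-x}w$.
Then $u_x = e^{-x}(w_x - w)$, $u_{xx} = e^{-x}(w_{xx} - 2w_x + w)$, $u_{tt} = e^{-x}w_{tt}$; substituting and dividing by $e^{-x}$, the lower-order terms cancel: $w_{tt} = 4w_{xx}$ (standard wave equation).
Data for $w$: $w(x,0) = e^{x}u(x,0) = - \sin(x) + \sin(3 x)$; $w_t(x,0) = e^{x}u_t(x,0) = 8 \sin(2 x)$. The boundary conditions carry over: $w(0,t) = w(\pi,t) = 0$.
Separating variables: $w = \sum [A_n \cos(\omega_n t) + B_n \sin(\omega_n t)] \sin(nx)$, $\omega_n = 2n$. From ICs ($B_n$ = velocity coefficient / $\omega_n$): $A_1=-1, A_3=1, B_2=2$.
So $w(x,t) = 2 \sin(4 t) \sin(2 x) - \sin(x) \cos(2 t) + \sin(3 x) \cos(6 t)$, and $u(x,t) = e^{-x}w(x,t)$.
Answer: $u(x, t) = 2 e^{-x} \sin(4 t) \sin(2 x) -  e^{-x} \sin(x) \cos(2 t) + e^{-x} \sin(3 x) \cos(6 t)$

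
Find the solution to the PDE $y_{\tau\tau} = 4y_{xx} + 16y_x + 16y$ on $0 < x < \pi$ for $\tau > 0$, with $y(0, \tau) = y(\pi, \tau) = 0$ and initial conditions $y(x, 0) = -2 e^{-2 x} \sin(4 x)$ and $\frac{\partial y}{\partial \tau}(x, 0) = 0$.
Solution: Substitute $y = e^{-2x}u$, i.e. $u = e^{2x}y$.
By the product rule, $y_x = e^{-2x}(u_x - 2u)$, $y_{xx} = e^{-2x}(u_{xx} - 4u_x + 4u)$, $y_{\tau\tau} = e^{-2x}u_{\tau\tau}$.
Substituting into the PDE and dividing by $e^{-2x}$: $u_{\tau\tau} = 4(u_{xx} - 4u_x + 4u) + 16(u_x - 2u) + 16u$.
The lower-order terms cancel, leaving the standard wave equation $u_{\tau\tau} = 4u_{xx}$.
Initial data for $u$: $u(x,0) = e^{2x}y(x,0) = -2 \sin(4 x)$; $u_{\tau}(x,0) = e^{2x}y_{\tau}(x,0) = 0$. The boundary conditions carry over: $u(0,\tau) = u(\pi,\tau) = 0$.
Solve for $u$:
  Using separation of variables $u = X(x)T(\tau)$:
  Eigenfunctions: $\sin(nx)$, $n = 1, 2, 3, \ldots$
  General solution: $u(x, \tau) = \sum [A_n \cos(2n \tau) + B_n \sin(2n \tau)] \sin(nx)$
  From $u(x,0) = -2 \sin(4 x)$: $A_4=-2$. From $u_{\tau}(x,0) = 0$: all $B_n = 0$.
Hence $u(x,\tau) = -2 \sin(4 x) \cos(8 \tau)$.
Transform back: $y(x,\tau) = e^{-2x}u(x,\tau)$.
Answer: $y(x, \tau) = -2 e^{-2 x} \sin(4 x) \cos(8 \tau)$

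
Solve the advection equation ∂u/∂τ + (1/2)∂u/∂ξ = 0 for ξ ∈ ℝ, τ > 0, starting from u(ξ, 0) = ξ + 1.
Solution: By characteristics (dξ/dτ = 1/2), u(ξ,τ) = f(ξ - (1/2)τ) with f = u(·, 0).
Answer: u(ξ, τ) = ξ - (1/2)τ + 1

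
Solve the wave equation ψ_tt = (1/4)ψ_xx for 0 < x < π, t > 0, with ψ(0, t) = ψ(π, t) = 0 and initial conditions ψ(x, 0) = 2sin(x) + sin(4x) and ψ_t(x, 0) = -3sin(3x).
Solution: Using separation of variables ψ = X(x)T(t):
Eigenfunctions: sin(nx), n = 1, 2, 3, ...
General solution: ψ(x, t) = Σ [A_n cos(n t/2) + B_n sin(n t/2)] sin(nx)
From ψ(x,0) = 2sin(x) + sin(4x): A_1=2, A_4=1. From ψ_t(x,0) = -3sin(3x), using ψ_t(x,0) = Σ ω_n B_n sin(nx) with ω_n = n/2: B_3 = (-3)/(3/2) = -2.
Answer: ψ(x, t) = -2sin(3t/2)sin(3x) + 2sin(x)cos(t/2) + sin(4x)cos(2t)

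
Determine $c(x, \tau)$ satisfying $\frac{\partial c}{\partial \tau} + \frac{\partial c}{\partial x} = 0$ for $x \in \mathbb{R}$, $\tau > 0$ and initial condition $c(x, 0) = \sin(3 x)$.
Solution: By method of characteristics (waves move right with speed 1):
Along characteristics $x - \tau =$ const, $c$ is constant, so $c(x,\tau) = f(x - \tau)$ with $f = c( \cdot , 0)$.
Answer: $c(x, \tau) = - \sin(3 \tau - 3 x)$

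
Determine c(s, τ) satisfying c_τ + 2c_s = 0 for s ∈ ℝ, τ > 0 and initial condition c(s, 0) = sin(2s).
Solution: By method of characteristics (waves move right with speed 2):
Along characteristics s - 2τ = const, c is constant, so c(s,τ) = f(s - 2τ) with f = c(·, 0).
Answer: c(s, τ) = sin(2s - 4τ)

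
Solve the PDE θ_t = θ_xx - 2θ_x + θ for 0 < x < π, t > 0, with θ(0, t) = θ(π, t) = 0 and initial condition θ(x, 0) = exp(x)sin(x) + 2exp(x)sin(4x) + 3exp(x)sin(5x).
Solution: Substitute θ = exp(x)u, i.e. u = exp(-x)θ.
By the product rule, θ_x = exp(x)(u_x + u), θ_xx = exp(x)(u_xx + 2u_x + u), θ_t = exp(x)u_t.
Substituting into the PDE and dividing by exp(x): u_t = (u_xx + 2u_x + u) - 2(u_x + u) + u.
The lower-order terms cancel, leaving the standard heat equation u_t = u_xx.
Initial data for u: u(x,0) = exp(-x)θ(x,0) = sin(x) + 2sin(4x) + 3sin(5x). The boundary conditions carry over: u(0,t) = u(π,t) = 0.
Solve for u:
  Using separation of variables u = X(x)G(t):
  Eigenfunctions: sin(nx), n = 1, 2, 3, ...
  General solution: u(x, t) = Σ c_n sin(nx) exp(-n² t)
  Matching u(x,0) = sin(x) + 2sin(4x) + 3sin(5x) term by term: c_1=1, c_4=2, c_5=3.
Hence u(x,t) = exp(-t)sin(x) + 2exp(-16t)sin(4x) + 3exp(-25t)sin(5x).
Transform back: θ(x,t) = exp(x)u(x,t).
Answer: θ(x, t) = exp(-t)exp(x)sin(x) + 2exp(-16t)exp(x)sin(4x) + 3exp(-25t)exp(x)sin(5x)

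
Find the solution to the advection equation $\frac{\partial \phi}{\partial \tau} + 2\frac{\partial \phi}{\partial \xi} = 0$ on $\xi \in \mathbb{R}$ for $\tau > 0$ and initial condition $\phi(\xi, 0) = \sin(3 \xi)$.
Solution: By method of characteristics (waves move right with speed 2):
Along characteristics $\xi - 2\tau =$ const, $\phi$ is constant, so $\phi(\xi,\tau) = f(\xi - 2\tau)$ with $f = \phi( \cdot , 0)$.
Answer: $\phi(\xi, \tau) = - \sin(6 \tau - 3 \xi)$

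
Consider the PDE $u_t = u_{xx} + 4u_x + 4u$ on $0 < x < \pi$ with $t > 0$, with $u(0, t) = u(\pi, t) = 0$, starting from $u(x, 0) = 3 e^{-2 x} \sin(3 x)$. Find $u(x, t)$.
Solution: Substitute $u = e^{-2x}w$.
Then $u_x = e^{-2x}(w_x - 2w)$, $u_{xx} = e^{-2x}(w_{xx} - 4w_x + 4w)$, $u_t = e^{-2x}w_t$; substituting and dividing by $e^{-2x}$, the lower-order terms cancel: $w_t = w_{xx}$ (standard heat equation).
Data for $w$: $w(x,0) = e^{2x}u(x,0) = 3 \sin(3 x)$. The boundary conditions carry over: $w(0,t) = w(\pi,t) = 0$.
Separating variables: $w = \sum c_n e^{-n^2t} \sin(nx)$. From $w(x,0) = 3 \sin(3 x)$: $c_3=3$.
So $w(x,t) = 3 e^{-9 t} \sin(3 x)$, and $u(x,t) = e^{-2x}w(x,t)$.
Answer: $u(x, t) = 3 e^{-9 t} e^{-2 x} \sin(3 x)$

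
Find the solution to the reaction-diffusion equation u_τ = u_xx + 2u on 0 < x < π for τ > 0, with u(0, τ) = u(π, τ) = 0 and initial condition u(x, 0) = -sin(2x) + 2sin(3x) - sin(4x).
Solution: Substitute u = exp(2τ)w.
Then u_τ = exp(2τ)(w_τ + 2w), u_xx = exp(2τ)w_xx; substituting and dividing by exp(2τ), the lower-order terms cancel: w_τ = w_xx (standard heat equation).
Data for w: w(x,0) = u(x,0) = -sin(2x) + 2sin(3x) - sin(4x). The boundary conditions carry over: w(0,τ) = w(π,τ) = 0.
Separating variables: w = Σ c_n exp(-n²τ) sin(nx). From w(x,0) = -sin(2x) + 2sin(3x) - sin(4x): c_2=-1, c_3=2, c_4=-1.
So w(x,τ) = -exp(-4τ)sin(2x) + 2exp(-9τ)sin(3x) - exp(-16τ)sin(4x), and u(x,τ) = exp(2τ)w(x,τ).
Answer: u(x, τ) = -exp(-2τ)sin(2x) + 2exp(-7τ)sin(3x) - exp(-14τ)sin(4x)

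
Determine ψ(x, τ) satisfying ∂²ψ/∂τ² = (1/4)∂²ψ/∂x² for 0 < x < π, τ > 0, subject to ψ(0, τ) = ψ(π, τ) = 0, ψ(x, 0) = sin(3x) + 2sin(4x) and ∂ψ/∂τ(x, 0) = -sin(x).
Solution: Using separation of variables ψ = X(x)T(τ):
Eigenfunctions: sin(nx), n = 1, 2, 3, ...
General solution: ψ(x, τ) = Σ [A_n cos(n τ/2) + B_n sin(n τ/2)] sin(nx)
From ψ(x,0) = sin(3x) + 2sin(4x): A_3=1, A_4=2. From ψ_τ(x,0) = -sin(x), using ψ_τ(x,0) = Σ ω_n B_n sin(nx) with ω_n = n/2: B_1 = (-1)/(1/2) = -2.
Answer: ψ(x, τ) = -2sin(x)sin(τ/2) + sin(3x)cos(3τ/2) + 2sin(4x)cos(2τ)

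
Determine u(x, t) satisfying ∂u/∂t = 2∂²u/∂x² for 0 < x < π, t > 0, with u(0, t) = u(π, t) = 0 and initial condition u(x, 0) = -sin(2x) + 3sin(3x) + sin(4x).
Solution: Using separation of variables u = X(x)T(t):
Eigenfunctions: sin(nx), n = 1, 2, 3, ...
General solution: u(x, t) = Σ c_n sin(nx) exp(-2n² t)
Matching u(x,0) = -sin(2x) + 3sin(3x) + sin(4x) term by term: c_2=-1, c_3=3, c_4=1.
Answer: u(x, t) = -exp(-8t)sin(2x) + 3exp(-18t)sin(3x) + exp(-32t)sin(4x)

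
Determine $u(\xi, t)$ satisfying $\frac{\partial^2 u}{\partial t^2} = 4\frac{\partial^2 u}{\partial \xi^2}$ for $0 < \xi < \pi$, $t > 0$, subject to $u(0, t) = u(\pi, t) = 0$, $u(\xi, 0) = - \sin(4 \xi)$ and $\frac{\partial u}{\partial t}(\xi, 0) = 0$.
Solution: Separating variables: $u = \sum [A_n \cos(\omega_n t) + B_n \sin(\omega_n t)] \sin(n\xi)$, $\omega_n = 2n$. From ICs: $A_4=-1$.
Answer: $u(\xi, t) = - \sin(4 \xi) \cos(8 t)$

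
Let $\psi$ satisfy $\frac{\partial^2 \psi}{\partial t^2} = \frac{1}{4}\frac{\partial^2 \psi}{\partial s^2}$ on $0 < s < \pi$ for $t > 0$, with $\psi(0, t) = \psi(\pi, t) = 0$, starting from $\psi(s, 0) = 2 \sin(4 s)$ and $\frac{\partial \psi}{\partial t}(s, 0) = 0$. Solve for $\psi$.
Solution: Using separation of variables $\psi = X(s)T(t)$:
Eigenfunctions: $\sin(ns)$, $n = 1, 2, 3, \ldots$
General solution: $\psi(s, t) = \sum [A_n \cos(n t/2) + B_n \sin(n t/2)] \sin(ns)$
From $\psi(s,0) = 2 \sin(4 s)$: $A_4=2$. From $\psi_t(s,0) = 0$: all $B_n = 0$.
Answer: $\psi(s, t) = 2 \sin(4 s) \cos(2 t)$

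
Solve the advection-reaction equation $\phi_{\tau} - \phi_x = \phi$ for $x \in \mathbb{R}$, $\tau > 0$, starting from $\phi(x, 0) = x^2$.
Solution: Substitute $\phi = e^{\tau}u$.
Then $\phi_{\tau} = e^{\tau}(u_{\tau} + u)$, $\phi_x = e^{\tau}u_x$; substituting and dividing by $e^{\tau}$, the lower-order terms cancel: $u_{\tau} - u_x = 0$ (standard advection equation).
Data for $u$: $u(x,0) = \phi(x,0) = x^2$.
By characteristics ($dx/d\tau = -1$), $u(x,\tau) = f(x + \tau)$ with $f = u( \cdot , 0)$.
So $u(x,\tau) = x^2 + 2 x \tau + \tau^2$, and $\phi(x,\tau) = e^{\tau}u(x,\tau)$.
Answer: $\phi(x, \tau) = \tau^2 e^{\tau} + 2 \tau x e^{\tau} + x^2 e^{\tau}$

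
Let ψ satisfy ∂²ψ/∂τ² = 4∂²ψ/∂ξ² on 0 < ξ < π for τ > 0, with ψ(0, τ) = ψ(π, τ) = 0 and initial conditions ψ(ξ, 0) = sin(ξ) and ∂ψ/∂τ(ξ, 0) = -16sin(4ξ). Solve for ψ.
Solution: Separating variables: ψ = Σ [A_n cos(ω_n τ) + B_n sin(ω_n τ)] sin(nξ), ω_n = 2n. From ICs (B_n = velocity coefficient / ω_n): A_1=1, B_4=-2.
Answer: ψ(ξ, τ) = sin(ξ)cos(2τ) - 2sin(4ξ)sin(8τ)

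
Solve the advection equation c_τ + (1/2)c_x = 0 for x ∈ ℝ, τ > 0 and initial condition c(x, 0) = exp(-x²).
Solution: By characteristics (dx/dτ = 1/2), c(x,τ) = f(x - (1/2)τ) with f = c(·, 0).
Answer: c(x, τ) = exp(-(x - τ/2)²)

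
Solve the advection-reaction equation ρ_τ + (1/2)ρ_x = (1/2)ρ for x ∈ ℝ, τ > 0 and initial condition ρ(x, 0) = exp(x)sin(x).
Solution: Substitute ρ = exp(x)u.
Then ρ_x = exp(x)(u_x + u), ρ_τ = exp(x)u_τ; substituting and dividing by exp(x), the lower-order terms cancel: u_τ + (1/2)u_x = 0 (standard advection equation).
Data for u: u(x,0) = exp(-x)ρ(x,0) = sin(x).
By characteristics (dx/dτ = 1/2), u(x,τ) = f(x - (1/2)τ) with f = u(·, 0).
So u(x,τ) = sin(x - τ/2), and ρ(x,τ) = exp(x)u(x,τ).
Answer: ρ(x, τ) = exp(x)sin(x - τ/2)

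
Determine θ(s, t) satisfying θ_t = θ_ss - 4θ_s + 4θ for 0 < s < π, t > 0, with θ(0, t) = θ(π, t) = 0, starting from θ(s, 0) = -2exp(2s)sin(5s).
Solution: Substitute θ = exp(2s)u.
Then θ_s = exp(2s)(u_s + 2u), θ_ss = exp(2s)(u_ss + 4u_s + 4u), θ_t = exp(2s)u_t; substituting and dividing by exp(2s), the lower-order terms cancel: u_t = u_ss (standard heat equation).
Data for u: u(s,0) = exp(-2s)θ(s,0) = -2sin(5s). The boundary conditions carry over: u(0,t) = u(π,t) = 0.
Separating variables: u = Σ c_n exp(-n²t) sin(ns). From u(s,0) = -2sin(5s): c_5=-2.
So u(s,t) = -2exp(-25t)sin(5s), and θ(s,t) = exp(2s)u(s,t).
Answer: θ(s, t) = -2exp(2s)exp(-25t)sin(5s)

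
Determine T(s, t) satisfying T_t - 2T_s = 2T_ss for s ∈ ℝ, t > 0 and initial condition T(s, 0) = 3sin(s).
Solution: Change to a moving frame: let η = s + 2t, σ = t and write T(s,t) = u(η,σ).
By the chain rule T_t = u_σ + 2u_η, T_s = u_η, T_ss = u_ηη.
Then T_t - 2T_s = u_σ: the advection term cancels and the PDE becomes the heat equation u_σ = 2u_ηη on η ∈ ℝ.
Initial data: u(η,0) = T(η,0) = 3sin(η).
On η ∈ ℝ each mode satisfies (sin(nη))″ = -n² sin(nη), so exp(-2n²σ) sin(nη) solves the heat equation; by superposition u(η,σ) = Σ c_n exp(-2n²σ) sin(nη).
Reading off the coefficients: c_1=3, so u(η,σ) = 3exp(-2σ)sin(η).
Substituting back η = s + 2t, σ = t: T(s,t) = u(s + 2t, t).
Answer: T(s, t) = 3exp(-2t)sin(s + 2t)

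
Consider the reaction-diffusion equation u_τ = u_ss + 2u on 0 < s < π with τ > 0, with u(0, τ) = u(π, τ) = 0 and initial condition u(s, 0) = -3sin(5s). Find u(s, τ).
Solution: Substitute u = exp(2τ)w, i.e. w = exp(-2τ)u.
By the product rule, u_τ = exp(2τ)(w_τ + 2w), u_ss = exp(2τ)w_ss.
Substituting into the PDE and dividing by exp(2τ): w_τ + 2w = w_ss + 2w.
The lower-order terms cancel, leaving the standard heat equation w_τ = w_ss.
Initial data for w: w(s,0) = u(s,0) = -3sin(5s). The boundary conditions carry over: w(0,τ) = w(π,τ) = 0.
Solve for w:
  Using separation of variables w = X(s)T(τ):
  Eigenfunctions: sin(ns), n = 1, 2, 3, ...
  General solution: w(s, τ) = Σ c_n sin(ns) exp(-n² τ)
  Matching w(s,0) = -3sin(5s) term by term: c_5=-3.
Hence w(s,τ) = -3exp(-25τ)sin(5s).
Transform back: u(s,τ) = exp(2τ)w(s,τ).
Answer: u(s, τ) = -3exp(-23τ)sin(5s)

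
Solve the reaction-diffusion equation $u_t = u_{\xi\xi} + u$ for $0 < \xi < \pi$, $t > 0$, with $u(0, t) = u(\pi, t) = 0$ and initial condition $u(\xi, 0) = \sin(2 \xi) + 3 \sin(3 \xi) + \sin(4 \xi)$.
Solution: Substitute $u = e^{t}w$, i.e. $w = e^{-t}u$.
By the product rule, $u_t = e^{t}(w_t + w)$, $u_{\xi\xi} = e^{t}w_{\xi\xi}$.
Substituting into the PDE and dividing by $e^{t}$: $w_t + w = w_{\xi\xi} + w$.
The lower-order terms cancel, leaving the standard heat equation $w_t = w_{\xi\xi}$.
Initial data for $w$: $w(\xi,0) = u(\xi,0) = \sin(2 \xi) + 3 \sin(3 \xi) + \sin(4 \xi)$. The boundary conditions carry over: $w(0,t) = w(\pi,t) = 0$.
Solve for $w$:
  Using separation of variables $w = X(\xi)T(t)$:
  Eigenfunctions: $\sin(n\xi)$, $n = 1, 2, 3, \ldots$
  General solution: $w(\xi, t) = \sum c_n \sin(n\xi) e^{-n^2 t}$
  Matching $w(\xi,0) = \sin(2 \xi) + 3 \sin(3 \xi) + \sin(4 \xi)$ term by term: $c_2=1, c_3=3, c_4=1$.
Hence $w(\xi,t) = e^{-4 t} \sin(2 \xi) + 3 e^{-9 t} \sin(3 \xi) + e^{-16 t} \sin(4 \xi)$.
Transform back: $u(\xi,t) = e^{t}w(\xi,t)$.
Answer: $u(\xi, t) = e^{-3 t} \sin(2 \xi) + 3 e^{-8 t} \sin(3 \xi) + e^{-15 t} \sin(4 \xi)$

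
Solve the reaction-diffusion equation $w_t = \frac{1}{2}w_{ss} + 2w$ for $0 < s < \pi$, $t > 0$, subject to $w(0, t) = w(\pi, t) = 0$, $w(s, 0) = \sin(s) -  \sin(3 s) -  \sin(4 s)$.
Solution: Substitute $w = e^{2t}u$.
Then $w_t = e^{2t}(u_t + 2u)$, $w_{ss} = e^{2t}u_{ss}$; substituting and dividing by $e^{2t}$, the lower-order terms cancel: $u_t = \frac{1}{2}u_{ss}$ (standard heat equation).
Data for $u$: $u(s,0) = w(s,0) = \sin(s) - \sin(3 s) - \sin(4 s)$. The boundary conditions carry over: $u(0,t) = u(\pi,t) = 0$.
Separating variables: $u = \sum c_n e^{-n^2t/2} \sin(ns)$. From $u(s,0) = \sin(s) - \sin(3 s) - \sin(4 s)$: $c_1=1, c_3=-1, c_4=-1$.
So $u(s,t) = - e^{-8 t} \sin(4 s) + e^{-t/2} \sin(s) - e^{-9 t/2} \sin(3 s)$, and $w(s,t) = e^{2t}u(s,t)$.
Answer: $w(s, t) = e^{3 t/2} \sin(s) -  e^{-6 t} \sin(4 s) -  e^{-5 t/2} \sin(3 s)$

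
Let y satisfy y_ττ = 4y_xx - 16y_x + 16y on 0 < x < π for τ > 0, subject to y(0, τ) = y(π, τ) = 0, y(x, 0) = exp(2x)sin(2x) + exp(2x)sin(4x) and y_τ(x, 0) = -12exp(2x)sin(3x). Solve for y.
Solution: Substitute y = exp(2x)u, i.e. u = exp(-2x)y.
By the product rule, y_x = exp(2x)(u_x + 2u), y_xx = exp(2x)(u_xx + 4u_x + 4u), y_ττ = exp(2x)u_ττ.
Substituting into the PDE and dividing by exp(2x): u_ττ = 4(u_xx + 4u_x + 4u) - 16(u_x + 2u) + 16u.
The lower-order terms cancel, leaving the standard wave equation u_ττ = 4u_xx.
Initial data for u: u(x,0) = exp(-2x)y(x,0) = sin(2x) + sin(4x); u_τ(x,0) = exp(-2x)y_τ(x,0) = -12sin(3x). The boundary conditions carry over: u(0,τ) = u(π,τ) = 0.
Solve for u:
  Using separation of variables u = X(x)T(τ):
  Eigenfunctions: sin(nx), n = 1, 2, 3, ...
  General solution: u(x, τ) = Σ [A_n cos(2n τ) + B_n sin(2n τ)] sin(nx)
  From u(x,0) = sin(2x) + sin(4x): A_2=1, A_4=1. From u_τ(x,0) = -12sin(3x), using u_τ(x,0) = Σ ω_n B_n sin(nx) with ω_n = 2n: B_3 = (-12)/6 = -2.
Hence u(x,τ) = sin(2x)cos(4τ) - 2sin(3x)sin(6τ) + sin(4x)cos(8τ).
Transform back: y(x,τ) = exp(2x)u(x,τ).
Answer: y(x, τ) = exp(2x)sin(2x)cos(4τ) - 2exp(2x)sin(3x)sin(6τ) + exp(2x)sin(4x)cos(8τ)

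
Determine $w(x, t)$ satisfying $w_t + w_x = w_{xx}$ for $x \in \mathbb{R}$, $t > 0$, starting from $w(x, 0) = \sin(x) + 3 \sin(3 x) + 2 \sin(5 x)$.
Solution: Moving frame: $\eta = x - t$, $\sigma = t$, $w = u(\eta,\sigma)$, so $w_t = u_{\sigma} - u_{\eta}$ and $w_{xx} = u_{\eta\eta}$.
Hence $w_t + w_x = u_{\sigma}$ and the PDE becomes the heat equation $u_{\sigma} = u_{\eta\eta}$ on $\eta \in \mathbb{R}$.
Initial data: $u(\eta,0) = w(\eta,0) = \sin(\eta) + 3 \sin(3 \eta) + 2 \sin(5 \eta)$. Each mode $\sin(n\eta)$ decays as $e^{-n^2\sigma}$ on $\mathbb{R}$, so $u(\eta,\sigma) = \sum c_n e^{-n^2\sigma} \sin(n\eta)$ with $c_1=1, c_3=3, c_5=2$: $u(\eta,\sigma) = e^{-\sigma} \sin(\eta) + 3 e^{-9 \sigma} \sin(3 \eta) + 2 e^{-25 \sigma} \sin(5 \eta)$.
Substituting back: $w(x,t) = u(x - t, t)$.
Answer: $w(x, t) = - e^{-t} \sin(t - x) - 3 e^{-9 t} \sin(3 t - 3 x) - 2 e^{-25 t} \sin(5 t - 5 x)$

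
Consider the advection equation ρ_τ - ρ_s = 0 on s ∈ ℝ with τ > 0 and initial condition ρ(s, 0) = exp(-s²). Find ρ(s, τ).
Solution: By method of characteristics (waves move left with speed 1):
Along characteristics s + τ = const, ρ is constant, so ρ(s,τ) = f(s + τ) with f = ρ(·, 0).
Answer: ρ(s, τ) = exp(-(s + τ)²)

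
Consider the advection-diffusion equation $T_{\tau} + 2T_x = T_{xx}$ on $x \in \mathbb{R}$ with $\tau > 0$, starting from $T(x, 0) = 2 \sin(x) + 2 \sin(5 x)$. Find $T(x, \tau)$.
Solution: Moving frame: $\eta = x - 2\tau$, $\sigma = \tau$, $T = u(\eta,\sigma)$, so $T_{\tau} = u_{\sigma} - 2u_{\eta}$ and $T_{xx} = u_{\eta\eta}$.
Hence $T_{\tau} + 2T_x = u_{\sigma}$ and the PDE becomes the heat equation $u_{\sigma} = u_{\eta\eta}$ on $\eta \in \mathbb{R}$.
Initial data: $u(\eta,0) = T(\eta,0) = 2 \sin(\eta) + 2 \sin(5 \eta)$. Each mode $\sin(n\eta)$ decays as $e^{-n^2\sigma}$ on $\mathbb{R}$, so $u(\eta,\sigma) = \sum c_n e^{-n^2\sigma} \sin(n\eta)$ with $c_1=2, c_5=2$: $u(\eta,\sigma) = 2 e^{-\sigma} \sin(\eta) + 2 e^{-25 \sigma} \sin(5 \eta)$.
Substituting back: $T(x,\tau) = u(x - 2\tau, \tau)$.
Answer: $T(x, \tau) = -2 e^{-\tau} \sin(2 \tau - x) - 2 e^{-25 \tau} \sin(10 \tau - 5 x)$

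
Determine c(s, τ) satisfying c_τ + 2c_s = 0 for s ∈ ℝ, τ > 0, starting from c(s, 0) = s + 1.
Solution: By characteristics (ds/dτ = 2), c(s,τ) = f(s - 2τ) with f = c(·, 0).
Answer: c(s, τ) = s - 2τ + 1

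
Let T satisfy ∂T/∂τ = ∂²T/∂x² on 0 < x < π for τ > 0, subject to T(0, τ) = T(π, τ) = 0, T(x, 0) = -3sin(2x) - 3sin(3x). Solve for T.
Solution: Separating variables: T = Σ c_n exp(-n²τ) sin(nx). From T(x,0) = -3sin(2x) - 3sin(3x): c_2=-3, c_3=-3.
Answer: T(x, τ) = -3exp(-4τ)sin(2x) - 3exp(-9τ)sin(3x)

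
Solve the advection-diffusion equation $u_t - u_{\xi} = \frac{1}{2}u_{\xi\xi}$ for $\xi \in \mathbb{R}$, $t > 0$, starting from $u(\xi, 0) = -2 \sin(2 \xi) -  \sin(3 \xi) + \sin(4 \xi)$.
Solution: Change to a moving frame: let $\eta = \xi + t$, $\sigma = t$ and write $u(\xi,t) = w(\eta,\sigma)$.
By the chain rule $u_t = w_{\sigma} + w_{\eta}$, $u_{\xi} = w_{\eta}$, $u_{\xi\xi} = w_{\eta\eta}$.
Then $u_t - u_{\xi} = w_{\sigma}$: the advection term cancels and the PDE becomes the heat equation $w_{\sigma} = \frac{1}{2}w_{\eta\eta}$ on $\eta \in \mathbb{R}$.
Initial data: $w(\eta,0) = u(\eta,0) = -2 \sin(2 \eta) - \sin(3 \eta) + \sin(4 \eta)$.
On $\eta \in \mathbb{R}$ each mode satisfies $(\sin(n\eta))'' = -n^2 \sin(n\eta)$, so $e^{-n^2\sigma/2} \sin(n\eta)$ solves the heat equation; by superposition $w(\eta,\sigma) = \sum c_n e^{-n^2\sigma/2} \sin(n\eta)$.
Reading off the coefficients: $c_2=-2, c_3=-1, c_4=1$, so $w(\eta,\sigma) = -2 e^{-2 \sigma} \sin(2 \eta) + e^{-8 \sigma} \sin(4 \eta) - e^{-9 \sigma/2} \sin(3 \eta)$.
Substituting back $\eta = \xi + t$, $\sigma = t$: $u(\xi,t) = w(\xi + t, t)$.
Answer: $u(\xi, t) = -2 e^{-2 t} \sin(2 \xi + 2 t) + e^{-8 t} \sin(4 \xi + 4 t) -  e^{-9 t/2} \sin(3 \xi + 3 t)$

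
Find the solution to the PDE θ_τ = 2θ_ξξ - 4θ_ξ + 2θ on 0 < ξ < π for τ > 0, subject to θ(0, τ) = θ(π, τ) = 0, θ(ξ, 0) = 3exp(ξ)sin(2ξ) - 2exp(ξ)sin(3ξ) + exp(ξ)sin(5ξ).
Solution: Substitute θ = exp(ξ)u, i.e. u = exp(-ξ)θ.
By the product rule, θ_ξ = exp(ξ)(u_ξ + u), θ_ξξ = exp(ξ)(u_ξξ + 2u_ξ + u), θ_τ = exp(ξ)u_τ.
Substituting into the PDE and dividing by exp(ξ): u_τ = 2(u_ξξ + 2u_ξ + u) - 4(u_ξ + u) + 2u.
The lower-order terms cancel, leaving the standard heat equation u_τ = 2u_ξξ.
Initial data for u: u(ξ,0) = exp(-ξ)θ(ξ,0) = 3sin(2ξ) - 2sin(3ξ) + sin(5ξ). The boundary conditions carry over: u(0,τ) = u(π,τ) = 0.
Solve for u:
  Using separation of variables u = X(ξ)G(τ):
  Eigenfunctions: sin(nξ), n = 1, 2, 3, ...
  General solution: u(ξ, τ) = Σ c_n sin(nξ) exp(-2n² τ)
  Matching u(ξ,0) = 3sin(2ξ) - 2sin(3ξ) + sin(5ξ) term by term: c_2=3, c_3=-2, c_5=1.
Hence u(ξ,τ) = 3exp(-8τ)sin(2ξ) - 2exp(-18τ)sin(3ξ) + exp(-50τ)sin(5ξ).
Transform back: θ(ξ,τ) = exp(ξ)u(ξ,τ).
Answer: θ(ξ, τ) = 3exp(ξ)exp(-8τ)sin(2ξ) - 2exp(ξ)exp(-18τ)sin(3ξ) + exp(ξ)exp(-50τ)sin(5ξ)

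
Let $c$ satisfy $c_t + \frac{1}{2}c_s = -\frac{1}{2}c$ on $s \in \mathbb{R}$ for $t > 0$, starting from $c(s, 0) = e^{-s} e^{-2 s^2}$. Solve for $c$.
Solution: Substitute $c = e^{-s}u$, i.e. $u = e^{s}c$.
By the product rule, $c_s = e^{-s}(u_s - u)$, $c_t = e^{-s}u_t$.
Substituting into the PDE and dividing by $e^{-s}$: $u_t + \frac{1}{2}(u_s - u) = -\frac{1}{2}u$.
The lower-order terms cancel, leaving the standard advection equation $u_t + \frac{1}{2}u_s = 0$.
Initial data for $u$: $u(s,0) = e^{s}c(s,0) = e^{-2 s^2}$.
Solve for $u$:
  By method of characteristics (waves move right with speed 1/2):
  Along characteristics $s - \frac{1}{2}t =$ const, $u$ is constant, so $u(s,t) = f(s - \frac{1}{2}t)$ with $f = u( \cdot , 0)$.
Hence $u(s,t) = e^{-2 (s - t/2)^2}$.
Transform back: $c(s,t) = e^{-s}u(s,t)$.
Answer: $c(s, t) = e^{-s} e^{-2 (s - t/2)^2}$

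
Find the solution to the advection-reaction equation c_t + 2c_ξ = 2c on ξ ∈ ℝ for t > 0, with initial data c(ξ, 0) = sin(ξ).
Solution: Substitute c = exp(2t)u.
Then c_t = exp(2t)(u_t + 2u), c_ξ = exp(2t)u_ξ; substituting and dividing by exp(2t), the lower-order terms cancel: u_t + 2u_ξ = 0 (standard advection equation).
Data for u: u(ξ,0) = c(ξ,0) = sin(ξ).
By characteristics (dξ/dt = 2), u(ξ,t) = f(ξ - 2t) with f = u(·, 0).
So u(ξ,t) = -sin(2t - ξ), and c(ξ,t) = exp(2t)u(ξ,t).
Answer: c(ξ, t) = -exp(2t)sin(2t - ξ)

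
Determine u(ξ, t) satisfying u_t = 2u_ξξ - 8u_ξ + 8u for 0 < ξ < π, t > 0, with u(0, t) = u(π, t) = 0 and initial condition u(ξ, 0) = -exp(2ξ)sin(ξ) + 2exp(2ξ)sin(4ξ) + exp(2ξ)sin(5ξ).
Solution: Substitute u = exp(2ξ)w.
Then u_ξ = exp(2ξ)(w_ξ + 2w), u_ξξ = exp(2ξ)(w_ξξ + 4w_ξ + 4w), u_t = exp(2ξ)w_t; substituting and dividing by exp(2ξ), the lower-order terms cancel: w_t = 2w_ξξ (standard heat equation).
Data for w: w(ξ,0) = exp(-2ξ)u(ξ,0) = -sin(ξ) + 2sin(4ξ) + sin(5ξ). The boundary conditions carry over: w(0,t) = w(π,t) = 0.
Separating variables: w = Σ c_n exp(-2n²t) sin(nξ). From w(ξ,0) = -sin(ξ) + 2sin(4ξ) + sin(5ξ): c_1=-1, c_4=2, c_5=1.
So w(ξ,t) = -exp(-2t)sin(ξ) + 2exp(-32t)sin(4ξ) + exp(-50t)sin(5ξ), and u(ξ,t) = exp(2ξ)w(ξ,t).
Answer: u(ξ, t) = -exp(-2t)exp(2ξ)sin(ξ) + 2exp(-32t)exp(2ξ)sin(4ξ) + exp(-50t)exp(2ξ)sin(5ξ)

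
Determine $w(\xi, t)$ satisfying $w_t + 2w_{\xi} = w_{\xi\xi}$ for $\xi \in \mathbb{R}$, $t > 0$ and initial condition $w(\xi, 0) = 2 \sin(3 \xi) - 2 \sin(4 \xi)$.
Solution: Change to a moving frame: let $\eta = \xi - 2t$, $\sigma = t$ and write $w(\xi,t) = u(\eta,\sigma)$.
By the chain rule $w_t = u_{\sigma} - 2u_{\eta}$, $w_{\xi} = u_{\eta}$, $w_{\xi\xi} = u_{\eta\eta}$.
Then $w_t + 2w_{\xi} = u_{\sigma}$: the advection term cancels and the PDE becomes the heat equation $u_{\sigma} = u_{\eta\eta}$ on $\eta \in \mathbb{R}$.
Initial data: $u(\eta,0) = w(\eta,0) = 2 \sin(3 \eta) - 2 \sin(4 \eta)$.
On $\eta \in \mathbb{R}$ each mode satisfies $(\sin(n\eta))'' = -n^2 \sin(n\eta)$, so $e^{-n^2\sigma} \sin(n\eta)$ solves the heat equation; by superposition $u(\eta,\sigma) = \sum c_n e^{-n^2\sigma} \sin(n\eta)$.
Reading off the coefficients: $c_3=2, c_4=-2$, so $u(\eta,\sigma) = 2 e^{-9 \sigma} \sin(3 \eta) - 2 e^{-16 \sigma} \sin(4 \eta)$.
Substituting back $\eta = \xi - 2t$, $\sigma = t$: $w(\xi,t) = u(\xi - 2t, t)$.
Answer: $w(\xi, t) = 2 e^{-9 t} \sin(3 \xi - 6 t) - 2 e^{-16 t} \sin(4 \xi - 8 t)$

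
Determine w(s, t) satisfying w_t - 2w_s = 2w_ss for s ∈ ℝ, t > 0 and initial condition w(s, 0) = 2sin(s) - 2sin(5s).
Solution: Change to a moving frame: let η = s + 2t, σ = t and write w(s,t) = u(η,σ).
By the chain rule w_t = u_σ + 2u_η, w_s = u_η, w_ss = u_ηη.
Then w_t - 2w_s = u_σ: the advection term cancels and the PDE becomes the heat equation u_σ = 2u_ηη on η ∈ ℝ.
Initial data: u(η,0) = w(η,0) = 2sin(η) - 2sin(5η).
On η ∈ ℝ each mode satisfies (sin(nη))″ = -n² sin(nη), so exp(-2n²σ) sin(nη) solves the heat equation; by superposition u(η,σ) = Σ c_n exp(-2n²σ) sin(nη).
Reading off the coefficients: c_1=2, c_5=-2, so u(η,σ) = 2exp(-2σ)sin(η) - 2exp(-50σ)sin(5η).
Substituting back η = s + 2t, σ = t: w(s,t) = u(s + 2t, t).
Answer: w(s, t) = 2exp(-2t)sin(s + 2t) - 2exp(-50t)sin(5s + 10t)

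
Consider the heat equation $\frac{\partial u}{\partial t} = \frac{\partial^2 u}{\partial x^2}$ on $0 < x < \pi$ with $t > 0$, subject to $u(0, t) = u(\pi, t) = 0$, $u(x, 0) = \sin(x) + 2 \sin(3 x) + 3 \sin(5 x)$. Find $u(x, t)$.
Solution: Using separation of variables $u = X(x)T(t)$:
Eigenfunctions: $\sin(nx)$, $n = 1, 2, 3, \ldots$
General solution: $u(x, t) = \sum c_n \sin(nx) e^{-n^2 t}$
Matching $u(x,0) = \sin(x) + 2 \sin(3 x) + 3 \sin(5 x)$ term by term: $c_1=1, c_3=2, c_5=3$.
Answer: $u(x, t) = e^{-t} \sin(x) + 2 e^{-9 t} \sin(3 x) + 3 e^{-25 t} \sin(5 x)$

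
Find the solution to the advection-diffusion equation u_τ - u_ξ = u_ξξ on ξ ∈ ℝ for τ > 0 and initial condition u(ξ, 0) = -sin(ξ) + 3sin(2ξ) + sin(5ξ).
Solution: Change to a moving frame: let η = ξ + τ, σ = τ and write u(ξ,τ) = w(η,σ).
By the chain rule u_τ = w_σ + w_η, u_ξ = w_η, u_ξξ = w_ηη.
Then u_τ - u_ξ = w_σ: the advection term cancels and the PDE becomes the heat equation w_σ = w_ηη on η ∈ ℝ.
Initial data: w(η,0) = u(η,0) = -sin(η) + 3sin(2η) + sin(5η).
On η ∈ ℝ each mode satisfies (sin(nη))″ = -n² sin(nη), so exp(-n²σ) sin(nη) solves the heat equation; by superposition w(η,σ) = Σ c_n exp(-n²σ) sin(nη).
Reading off the coefficients: c_1=-1, c_2=3, c_5=1, so w(η,σ) = -exp(-σ)sin(η) + 3exp(-4σ)sin(2η) + exp(-25σ)sin(5η).
Substituting back η = ξ + τ, σ = τ: u(ξ,τ) = w(ξ + τ, τ).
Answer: u(ξ, τ) = -exp(-τ)sin(ξ + τ) + 3exp(-4τ)sin(2ξ + 2τ) + exp(-25τ)sin(5ξ + 5τ)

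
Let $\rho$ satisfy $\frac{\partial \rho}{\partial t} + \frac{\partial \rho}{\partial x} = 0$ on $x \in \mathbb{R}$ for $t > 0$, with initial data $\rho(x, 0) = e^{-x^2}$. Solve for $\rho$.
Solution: By method of characteristics (waves move right with speed 1):
Along characteristics $x - t =$ const, $\rho$ is constant, so $\rho(x,t) = f(x - t)$ with $f = \rho( \cdot , 0)$.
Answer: $\rho(x, t) = e^{-(-t + x)^2}$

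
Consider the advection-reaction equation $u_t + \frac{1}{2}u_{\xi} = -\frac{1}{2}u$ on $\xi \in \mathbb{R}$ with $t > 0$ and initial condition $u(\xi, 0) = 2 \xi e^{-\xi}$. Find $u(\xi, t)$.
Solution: Substitute $u = e^{-\xi}w$.
Then $u_{\xi} = e^{-\xi}(w_{\xi} - w)$, $u_t = e^{-\xi}w_t$; substituting and dividing by $e^{-\xi}$, the lower-order terms cancel: $w_t + \frac{1}{2}w_{\xi} = 0$ (standard advection equation).
Data for $w$: $w(\xi,0) = e^{\xi}u(\xi,0) = 2 \xi$.
By characteristics ($d\xi/dt = 1/2$), $w(\xi,t) = f(\xi - \frac{1}{2}t)$ with $f = w( \cdot , 0)$.
So $w(\xi,t) = - t + 2 \xi$, and $u(\xi,t) = e^{-\xi}w(\xi,t)$.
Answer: $u(\xi, t) = 2 \xi e^{-\xi} -  t e^{-\xi}$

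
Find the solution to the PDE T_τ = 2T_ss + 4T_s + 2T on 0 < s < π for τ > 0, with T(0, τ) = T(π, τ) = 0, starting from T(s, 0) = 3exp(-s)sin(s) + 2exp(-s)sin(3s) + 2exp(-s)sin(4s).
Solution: Substitute T = exp(-s)u.
Then T_s = exp(-s)(u_s - u), T_ss = exp(-s)(u_ss - 2u_s + u), T_τ = exp(-s)u_τ; substituting and dividing by exp(-s), the lower-order terms cancel: u_τ = 2u_ss (standard heat equation).
Data for u: u(s,0) = exp(s)T(s,0) = 3sin(s) + 2sin(3s) + 2sin(4s). The boundary conditions carry over: u(0,τ) = u(π,τ) = 0.
Separating variables: u = Σ c_n exp(-2n²τ) sin(ns). From u(s,0) = 3sin(s) + 2sin(3s) + 2sin(4s): c_1=3, c_3=2, c_4=2.
So u(s,τ) = 3exp(-2τ)sin(s) + 2exp(-18τ)sin(3s) + 2exp(-32τ)sin(4s), and T(s,τ) = exp(-s)u(s,τ).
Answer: T(s, τ) = 3exp(-s)exp(-2τ)sin(s) + 2exp(-s)exp(-18τ)sin(3s) + 2exp(-s)exp(-32τ)sin(4s)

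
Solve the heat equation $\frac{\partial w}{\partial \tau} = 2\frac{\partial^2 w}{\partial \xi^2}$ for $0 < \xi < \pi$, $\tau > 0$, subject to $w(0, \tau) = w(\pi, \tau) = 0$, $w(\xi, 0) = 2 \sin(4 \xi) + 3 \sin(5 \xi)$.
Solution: Using separation of variables $w = X(\xi)T(\tau)$:
Eigenfunctions: $\sin(n\xi)$, $n = 1, 2, 3, \ldots$
General solution: $w(\xi, \tau) = \sum c_n \sin(n\xi) e^{-2n^2 \tau}$
Matching $w(\xi,0) = 2 \sin(4 \xi) + 3 \sin(5 \xi)$ term by term: $c_4=2, c_5=3$.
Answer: $w(\xi, \tau) = 2 e^{-32 \tau} \sin(4 \xi) + 3 e^{-50 \tau} \sin(5 \xi)$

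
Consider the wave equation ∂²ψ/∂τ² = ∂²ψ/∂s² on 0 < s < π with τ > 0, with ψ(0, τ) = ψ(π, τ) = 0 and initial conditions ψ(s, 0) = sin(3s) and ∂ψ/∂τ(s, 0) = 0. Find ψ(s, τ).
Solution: Separating variables: ψ = Σ [A_n cos(ω_n τ) + B_n sin(ω_n τ)] sin(ns), ω_n = n. From ICs: A_3=1.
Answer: ψ(s, τ) = sin(3s)cos(3τ)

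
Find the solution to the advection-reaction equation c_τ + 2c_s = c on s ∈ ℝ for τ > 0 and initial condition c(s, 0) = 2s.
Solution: Substitute c = exp(τ)u.
Then c_τ = exp(τ)(u_τ + u), c_s = exp(τ)u_s; substituting and dividing by exp(τ), the lower-order terms cancel: u_τ + 2u_s = 0 (standard advection equation).
Data for u: u(s,0) = c(s,0) = 2s.
By characteristics (ds/dτ = 2), u(s,τ) = f(s - 2τ) with f = u(·, 0).
So u(s,τ) = 2s - 4τ, and c(s,τ) = exp(τ)u(s,τ).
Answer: c(s, τ) = 2sexp(τ) - 4τexp(τ)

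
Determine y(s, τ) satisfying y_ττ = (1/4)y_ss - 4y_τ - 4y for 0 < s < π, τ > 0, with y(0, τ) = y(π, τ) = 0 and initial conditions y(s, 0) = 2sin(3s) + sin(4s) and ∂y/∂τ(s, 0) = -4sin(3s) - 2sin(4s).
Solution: Substitute y = exp(-2τ)u, i.e. u = exp(2τ)y.
By the product rule, y_τ = exp(-2τ)(u_τ - 2u), y_ττ = exp(-2τ)(u_ττ - 4u_τ + 4u), y_ss = exp(-2τ)u_ss.
Substituting into the PDE and dividing by exp(-2τ): u_ττ - 4u_τ + 4u = (1/4)u_ss - 4(u_τ - 2u) - 4u.
The lower-order terms cancel, leaving the standard wave equation u_ττ = (1/4)u_ss.
Initial data for u: u(s,0) = y(s,0) = 2sin(3s) + sin(4s); u_τ(s,0) = y_τ(s,0) + 2y(s,0) = 0. The boundary conditions carry over: u(0,τ) = u(π,τ) = 0.
Solve for u:
  Using separation of variables u = X(s)T(τ):
  Eigenfunctions: sin(ns), n = 1, 2, 3, ...
  General solution: u(s, τ) = Σ [A_n cos(n τ/2) + B_n sin(n τ/2)] sin(ns)
  From u(s,0) = 2sin(3s) + sin(4s): A_3=2, A_4=1. From u_τ(s,0) = 0: all B_n = 0.
Hence u(s,τ) = 2sin(3s)cos(3τ/2) + sin(4s)cos(2τ).
Transform back: y(s,τ) = exp(-2τ)u(s,τ).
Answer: y(s, τ) = 2exp(-2τ)sin(3s)cos(3τ/2) + exp(-2τ)sin(4s)cos(2τ)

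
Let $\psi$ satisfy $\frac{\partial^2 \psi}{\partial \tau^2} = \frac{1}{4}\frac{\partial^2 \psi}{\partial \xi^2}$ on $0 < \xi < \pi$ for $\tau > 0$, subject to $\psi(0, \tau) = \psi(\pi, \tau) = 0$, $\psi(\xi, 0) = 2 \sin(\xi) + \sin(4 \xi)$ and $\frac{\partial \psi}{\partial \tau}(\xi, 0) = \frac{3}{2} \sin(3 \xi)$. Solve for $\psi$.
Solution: Separating variables: $\psi = \sum [A_n \cos(\omega_n \tau) + B_n \sin(\omega_n \tau)] \sin(n\xi)$, $\omega_n = n/2$. From ICs ($B_n$ = velocity coefficient / $\omega_n$): $A_1=2, A_4=1, B_3=1$.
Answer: $\psi(\xi, \tau) = \sin(3 \tau/2) \sin(3 \xi) + 2 \sin(\xi) \cos(\tau/2) + \sin(4 \xi) \cos(2 \tau)$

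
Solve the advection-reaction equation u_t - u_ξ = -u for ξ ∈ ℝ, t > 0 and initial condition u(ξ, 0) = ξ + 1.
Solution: Substitute u = exp(-t)w, i.e. w = exp(t)u.
By the product rule, u_t = exp(-t)(w_t - w), u_ξ = exp(-t)w_ξ.
Substituting into the PDE and dividing by exp(-t): w_t - w - w_ξ = -w.
The lower-order terms cancel, leaving the standard advection equation w_t - w_ξ = 0.
Initial data for w: w(ξ,0) = u(ξ,0) = ξ + 1.
Solve for w:
  By method of characteristics (waves move left with speed 1):
  Along characteristics ξ + t = const, w is constant, so w(ξ,t) = f(ξ + t) with f = w(·, 0).
Hence w(ξ,t) = t + ξ + 1.
Transform back: u(ξ,t) = exp(-t)w(ξ,t).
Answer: u(ξ, t) = texp(-t) + ξexp(-t) + exp(-t)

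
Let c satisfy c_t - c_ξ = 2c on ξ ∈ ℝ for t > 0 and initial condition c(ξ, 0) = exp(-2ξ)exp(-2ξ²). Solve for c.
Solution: Substitute c = exp(-2ξ)u, i.e. u = exp(2ξ)c.
By the product rule, c_ξ = exp(-2ξ)(u_ξ - 2u), c_t = exp(-2ξ)u_t.
Substituting into the PDE and dividing by exp(-2ξ): u_t - (u_ξ - 2u) = 2u.
The lower-order terms cancel, leaving the standard advection equation u_t - u_ξ = 0.
Initial data for u: u(ξ,0) = exp(2ξ)c(ξ,0) = exp(-2ξ²).
Solve for u:
  By method of characteristics (waves move left with speed 1):
  Along characteristics ξ + t = const, u is constant, so u(ξ,t) = f(ξ + t) with f = u(·, 0).
Hence u(ξ,t) = exp(-2(t + ξ)²).
Transform back: c(ξ,t) = exp(-2ξ)u(ξ,t).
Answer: c(ξ, t) = exp(-2ξ)exp(-2(t + ξ)²)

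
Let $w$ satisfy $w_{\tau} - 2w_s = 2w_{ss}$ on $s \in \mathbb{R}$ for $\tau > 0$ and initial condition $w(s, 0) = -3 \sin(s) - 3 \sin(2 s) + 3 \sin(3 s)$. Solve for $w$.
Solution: Moving frame: $\eta = s + 2\tau$, $\sigma = \tau$, $w = u(\eta,\sigma)$, so $w_{\tau} = u_{\sigma} + 2u_{\eta}$ and $w_{ss} = u_{\eta\eta}$.
Hence $w_{\tau} - 2w_s = u_{\sigma}$ and the PDE becomes the heat equation $u_{\sigma} = 2u_{\eta\eta}$ on $\eta \in \mathbb{R}$.
Initial data: $u(\eta,0) = w(\eta,0) = -3 \sin(\eta) - 3 \sin(2 \eta) + 3 \sin(3 \eta)$. Each mode $\sin(n\eta)$ decays as $e^{-2n^2\sigma}$ on $\mathbb{R}$, so $u(\eta,\sigma) = \sum c_n e^{-2n^2\sigma} \sin(n\eta)$ with $c_1=-3, c_2=-3, c_3=3$: $u(\eta,\sigma) = -3 e^{-2 \sigma} \sin(\eta) - 3 e^{-8 \sigma} \sin(2 \eta) + 3 e^{-18 \sigma} \sin(3 \eta)$.
Substituting back: $w(s,\tau) = u(s + 2\tau, \tau)$.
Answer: $w(s, \tau) = -3 e^{-2 \tau} \sin(2 \tau + s) - 3 e^{-8 \tau} \sin(4 \tau + 2 s) + 3 e^{-18 \tau} \sin(6 \tau + 3 s)$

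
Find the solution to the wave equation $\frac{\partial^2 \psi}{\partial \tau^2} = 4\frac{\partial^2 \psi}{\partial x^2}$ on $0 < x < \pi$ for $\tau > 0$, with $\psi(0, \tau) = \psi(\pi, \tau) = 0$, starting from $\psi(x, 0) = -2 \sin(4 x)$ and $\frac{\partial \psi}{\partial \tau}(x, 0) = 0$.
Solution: Using separation of variables $\psi = X(x)T(\tau)$:
Eigenfunctions: $\sin(nx)$, $n = 1, 2, 3, \ldots$
General solution: $\psi(x, \tau) = \sum [A_n \cos(2n \tau) + B_n \sin(2n \tau)] \sin(nx)$
From $\psi(x,0) = -2 \sin(4 x)$: $A_4=-2$. From $\psi_{\tau}(x,0) = 0$: all $B_n = 0$.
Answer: $\psi(x, \tau) = -2 \sin(4 x) \cos(8 \tau)$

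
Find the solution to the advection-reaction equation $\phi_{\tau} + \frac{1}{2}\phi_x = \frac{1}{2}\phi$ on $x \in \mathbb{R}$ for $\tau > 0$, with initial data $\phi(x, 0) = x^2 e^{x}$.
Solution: Substitute $\phi = e^{x}u$, i.e. $u = e^{-x}\phi$.
By the product rule, $\phi_x = e^{x}(u_x + u)$, $\phi_{\tau} = e^{x}u_{\tau}$.
Substituting into the PDE and dividing by $e^{x}$: $u_{\tau} + \frac{1}{2}(u_x + u) = \frac{1}{2}u$.
The lower-order terms cancel, leaving the standard advection equation $u_{\tau} + \frac{1}{2}u_x = 0$.
Initial data for $u$: $u(x,0) = e^{-x}\phi(x,0) = x^2$.
Solve for $u$:
  By method of characteristics (waves move right with speed 1/2):
  Along characteristics $x - \frac{1}{2}\tau =$ const, $u$ is constant, so $u(x,\tau) = f(x - \frac{1}{2}\tau)$ with $f = u( \cdot , 0)$.
Hence $u(x,\tau) = x^2 - x \tau + \frac{1}{4} \tau^2$.
Transform back: $\phi(x,\tau) = e^{x}u(x,\tau)$.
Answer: $\phi(x, \tau) = \frac{1}{4} \tau^2 e^{x} -  \tau x e^{x} + x^2 e^{x}$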